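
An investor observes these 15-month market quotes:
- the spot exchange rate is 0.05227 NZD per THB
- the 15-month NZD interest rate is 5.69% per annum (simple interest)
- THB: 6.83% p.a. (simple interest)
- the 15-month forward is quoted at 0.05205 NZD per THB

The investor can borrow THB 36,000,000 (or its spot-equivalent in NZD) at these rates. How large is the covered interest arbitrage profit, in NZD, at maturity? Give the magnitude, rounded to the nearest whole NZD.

T = 15/12 years.
Route A — deposit THB, sell forward: 36,000,000 × 1.085375 × 0.05205 = NZD 2,033,775.68.
Route B — convert at spot, deposit NZD: 36,000,000 × 0.05227 × 1.071125 = NZD 2,015,557.34.
The quoted forward overvalues THB, so borrow NZD, buy THB at spot, deposit the THB at 6.83%, and sell the proceeds forward at 0.05205.
Profit = 2,033,775.68 − 2,015,557.34 = NZD 18,218.

NZD 18,218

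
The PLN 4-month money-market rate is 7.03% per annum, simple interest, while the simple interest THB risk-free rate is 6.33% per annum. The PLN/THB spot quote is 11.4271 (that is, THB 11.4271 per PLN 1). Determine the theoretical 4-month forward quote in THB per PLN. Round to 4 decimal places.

T = 4/12 years.
Growth of 1 THB over T: 1 + 0.0633×4/12 = 1.021100.
PLN accumulates by 1 + 0.0703×4/12 = 1.02343333.
Forward (THB per PLN) = 11.4271 × 1.021100 / 1.02343333 = 11.401047.

11.4010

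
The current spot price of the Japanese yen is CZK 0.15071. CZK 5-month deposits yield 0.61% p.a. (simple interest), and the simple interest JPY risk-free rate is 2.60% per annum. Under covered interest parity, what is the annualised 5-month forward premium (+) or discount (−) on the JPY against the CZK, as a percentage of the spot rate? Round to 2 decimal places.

T = 5/12 years.
CIP forward (CZK per JPY) = 0.15071 × 1.0025417/1.0108333 = 0.14947377.
(F − S)/S ÷ T = (0.14947377 − 0.15071)/0.15071/(5/12) = -0.019686 → -1.97%.

-1.97%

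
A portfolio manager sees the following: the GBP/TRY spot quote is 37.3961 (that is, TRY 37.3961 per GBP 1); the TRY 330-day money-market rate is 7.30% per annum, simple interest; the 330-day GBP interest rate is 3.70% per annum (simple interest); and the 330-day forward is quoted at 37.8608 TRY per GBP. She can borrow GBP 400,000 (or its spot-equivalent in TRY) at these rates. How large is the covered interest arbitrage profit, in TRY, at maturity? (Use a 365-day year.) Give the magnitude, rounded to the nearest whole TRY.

T = 330/365 years.
Route A — deposit GBP, sell forward: 400,000 × 1.0334520548 × 37.8608 = TRY 15,650,928.62.
Route B — convert at spot, deposit TRY: 400,000 × 37.3961 × 1.066000 = TRY 15,945,697.04.
The quoted forward undervalues GBP, so borrow GBP, convert to TRY at spot, deposit the TRY at 7.30%, and buy GBP forward at 37.8608 to cover the loan.
Profit = 15,945,697.04 − 15,650,928.62 = TRY 294,768.

TRY 294,768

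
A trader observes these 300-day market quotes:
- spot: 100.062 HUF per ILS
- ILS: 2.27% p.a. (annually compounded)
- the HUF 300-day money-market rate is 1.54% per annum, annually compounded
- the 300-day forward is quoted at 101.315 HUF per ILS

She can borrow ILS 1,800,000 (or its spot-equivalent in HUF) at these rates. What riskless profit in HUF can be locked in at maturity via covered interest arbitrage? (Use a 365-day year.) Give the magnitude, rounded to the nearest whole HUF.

HUF 3,374,440

T = 300/365 years.
Invest the ILS and cover forward: 1,800,000 × 1.01862015509 × 101.315 = HUF 185,762,701.82.
Convert at spot and invest in HUF: 1,800,000 × 100.062 × 1.01264028191 = HUF 182,388,261.40.
The quoted forward overvalues ILS, so borrow HUF, buy ILS at spot, deposit the ILS at 2.27%, and sell the proceeds forward at 101.315.
The gap between the two covered legs is HUF 3,374,440.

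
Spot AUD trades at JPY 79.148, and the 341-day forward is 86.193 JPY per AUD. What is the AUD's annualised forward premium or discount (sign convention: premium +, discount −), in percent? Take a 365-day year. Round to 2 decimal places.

+9.53%

T = 341/365 years.
(F − S)/S = (86.193 − 79.148)/79.148 = 0.0890105.
Per annum: 0.0890105 / (341/365) = 0.095275 = 9.53%.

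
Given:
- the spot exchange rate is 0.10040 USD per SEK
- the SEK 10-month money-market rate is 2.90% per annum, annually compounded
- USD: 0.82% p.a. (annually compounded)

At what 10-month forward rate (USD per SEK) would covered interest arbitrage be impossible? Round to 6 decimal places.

0.098706

T = 10/12 years.
Growth of 1 USD over T: (1 + 0.0082)^(10/12) = 1.0068287.
Growth of 1 SEK over T: (1 + 0.0290)^(10/12) = 1.0241089.
Forward (USD per SEK) = 0.1004 × 1.0068287 / 1.0241089 = 0.09870591.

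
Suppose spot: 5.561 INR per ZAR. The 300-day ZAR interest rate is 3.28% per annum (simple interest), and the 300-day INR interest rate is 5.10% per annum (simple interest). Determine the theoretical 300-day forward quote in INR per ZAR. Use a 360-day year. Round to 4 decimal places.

T = 300/360 years.
INR accumulates by 1 + 0.0510×300/360 = 1.042500.
ZAR accumulates by 1 + 0.0328×300/360 = 1.0273333.
CIP: F = S · (grow INR)/(grow ZAR) = 5.561 × 1.042500/1.0273333 = 5.643098 INR per ZAR.

5.6431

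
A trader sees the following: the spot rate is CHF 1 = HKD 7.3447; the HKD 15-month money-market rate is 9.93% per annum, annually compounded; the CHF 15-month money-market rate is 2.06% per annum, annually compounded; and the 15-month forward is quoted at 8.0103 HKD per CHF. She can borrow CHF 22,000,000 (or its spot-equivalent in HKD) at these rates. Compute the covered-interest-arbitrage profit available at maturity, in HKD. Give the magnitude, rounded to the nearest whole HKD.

T = 15/12 years.
Invest the CHF and cover forward: 22,000,000 × 1.02581596782 × 8.0103 = HKD 180,776,060.23.
Convert at spot and invest in HKD: 22,000,000 × 7.3447 × 1.12562902981 = HKD 181,882,965.78.
The quoted forward undervalues CHF, so borrow CHF, convert to HKD at spot, deposit the HKD at 9.93%, and buy CHF forward at 8.0103 to cover the loan.
Arbitrage profit = |180,776,060.23 − 181,882,965.78| = HKD 1,106,906.

HKD 1,106,906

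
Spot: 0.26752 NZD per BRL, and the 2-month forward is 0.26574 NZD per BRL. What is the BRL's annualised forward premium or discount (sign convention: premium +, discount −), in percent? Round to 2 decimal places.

-3.99%

T = 2/12 years.
Period premium: (0.26574 − 0.26752)/0.26752 = -0.0066537.
Annualise by dividing by T: -0.0066537 / (2/12) = -0.039922 → -3.99%.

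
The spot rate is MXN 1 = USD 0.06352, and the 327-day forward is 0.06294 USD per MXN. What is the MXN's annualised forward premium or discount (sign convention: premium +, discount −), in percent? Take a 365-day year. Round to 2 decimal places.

-1.02%

T = 327/365 years.
Period premium: (0.06294 − 0.06352)/0.06352 = -0.0091310.
×(1/T) gives -1.02% p.a.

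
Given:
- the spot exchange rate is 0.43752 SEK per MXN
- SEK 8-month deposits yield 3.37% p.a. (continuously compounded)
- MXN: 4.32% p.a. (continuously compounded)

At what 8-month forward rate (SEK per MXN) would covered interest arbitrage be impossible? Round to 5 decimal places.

0.43476

T = 8/12 years.
Growth of 1 SEK over T: e^(0.0337×8/12) = 1.0227209.
MXN accumulates by e^(0.0432×8/12) = 1.0292187.
Forward (SEK per MXN) = 0.43752 × 1.0227209 / 1.0292187 = 0.4347578.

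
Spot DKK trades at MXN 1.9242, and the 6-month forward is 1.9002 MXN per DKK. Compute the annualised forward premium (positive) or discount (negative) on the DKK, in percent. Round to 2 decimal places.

-2.49%

T = 6/12 years.
DKK trades forward at -1.24727% vs spot over the period.
Per annum: -0.0124727 / (6/12) = -0.024945 = -2.49%.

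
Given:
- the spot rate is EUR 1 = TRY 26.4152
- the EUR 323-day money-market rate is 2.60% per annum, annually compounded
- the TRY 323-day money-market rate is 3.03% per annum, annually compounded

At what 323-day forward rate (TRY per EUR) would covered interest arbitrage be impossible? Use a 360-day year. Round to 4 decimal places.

T = 323/360 years.
TRY growth factor: (1 + 0.0303)^(323/360) = 1.02714397.
EUR accumulates by (1 + 0.0260)^(323/360) = 1.0232969.
CIP: F = S · (grow TRY)/(grow EUR) = 26.4152 × 1.02714397/1.0232969 = 26.514508 TRY per EUR.

26.5145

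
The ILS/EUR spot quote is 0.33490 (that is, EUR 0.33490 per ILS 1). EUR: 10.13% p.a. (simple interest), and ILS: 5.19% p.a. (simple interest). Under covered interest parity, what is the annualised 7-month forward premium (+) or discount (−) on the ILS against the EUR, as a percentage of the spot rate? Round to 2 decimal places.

T = 7/12 years.
No-arbitrage forward: 0.3349 × 1.0590917 / 1.030275 = 0.34426712 EUR/ILS.
Annualised premium = (F − S)/S × (1/T) = (0.34426712 − 0.3349)/0.3349 ÷ (7/12) = 4.79%.

+4.79%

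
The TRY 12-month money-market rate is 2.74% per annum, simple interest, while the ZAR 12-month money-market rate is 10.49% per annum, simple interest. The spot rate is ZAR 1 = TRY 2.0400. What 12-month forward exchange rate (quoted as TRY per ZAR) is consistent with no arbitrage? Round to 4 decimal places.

T = 1 year.
TRY growth factor: 1 + 0.0274×1 = 1.027400.
ZAR accumulates by 1 + 0.1049×1 = 1.104900.
So F = 2.04 × 1.027400 / 1.104900 = 1.896910 (TRY/ZAR).

1.8969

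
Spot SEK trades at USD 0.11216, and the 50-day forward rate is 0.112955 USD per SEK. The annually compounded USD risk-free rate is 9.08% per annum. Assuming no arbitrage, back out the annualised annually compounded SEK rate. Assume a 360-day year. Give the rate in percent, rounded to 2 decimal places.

T = 50/360 years.
By CIP, F/S equals the USD-to-SEK growth ratio: 0.112955/0.11216 = 1.0070881.
USD growth factor: (1 + 0.0908)^(50/360) = 1.0121442.
So the SEK growth factor = 1.0050205.
r = 1.0050205^(360/50) − 1 = 0.036715 → 3.67%.

3.67%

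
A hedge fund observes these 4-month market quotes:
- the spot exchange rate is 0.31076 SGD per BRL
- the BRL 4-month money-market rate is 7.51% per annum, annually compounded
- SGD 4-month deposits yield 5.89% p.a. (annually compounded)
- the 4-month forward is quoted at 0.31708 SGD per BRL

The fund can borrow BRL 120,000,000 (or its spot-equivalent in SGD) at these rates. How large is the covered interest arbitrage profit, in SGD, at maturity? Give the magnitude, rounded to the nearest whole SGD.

SGD 969,783

T = 4/12 years.
Keep in BRL, deliver into the forward: 120,000,000·1.0244315706·0.31708 = SGD 38,979,211.49.
Swap to SGD now, deposit: 120,000,000·0.31076·1.0192600041 = SGD 38,009,428.66.
The quoted forward overvalues BRL, so borrow SGD, buy BRL at spot, deposit the BRL at 7.51%, and sell the proceeds forward at 0.31708.
Profit = 38,979,211.49 − 38,009,428.66 = SGD 969,783.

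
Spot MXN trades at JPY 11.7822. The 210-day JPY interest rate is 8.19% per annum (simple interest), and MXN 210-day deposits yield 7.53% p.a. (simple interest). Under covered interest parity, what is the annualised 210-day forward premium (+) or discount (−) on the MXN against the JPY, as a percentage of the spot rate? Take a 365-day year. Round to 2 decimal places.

+0.63%

T = 210/365 years.
F = S · g_JPY/g_MXN = 11.7822 × 1.0471205/1.0433233 = 11.8250816.
Annualised premium = (F − S)/S × (1/T) = (11.8250816 − 11.7822)/11.7822 ÷ (210/365) = 0.63%.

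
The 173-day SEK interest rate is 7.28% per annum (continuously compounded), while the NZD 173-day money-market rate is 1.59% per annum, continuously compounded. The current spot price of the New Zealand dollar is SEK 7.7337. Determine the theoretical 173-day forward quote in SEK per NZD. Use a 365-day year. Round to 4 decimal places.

7.9451

T = 173/365 years.
Growth of 1 SEK over T: e^(0.0728×173/365) = 1.0351074.
NZD accumulates by e^(0.0159×173/365) = 1.0075646.
So F = 7.7337 × 1.0351074 / 1.0075646 = 7.945109 (SEK/NZD).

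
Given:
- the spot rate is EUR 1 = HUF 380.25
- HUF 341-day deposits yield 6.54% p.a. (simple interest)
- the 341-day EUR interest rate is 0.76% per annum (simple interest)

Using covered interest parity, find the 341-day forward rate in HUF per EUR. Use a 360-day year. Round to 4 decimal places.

T = 341/360 years.
HUF growth factor: 1 + 0.0654×341/360 = 1.061948333.
EUR accumulates by 1 + 0.0076×341/360 = 1.007198889.
So F = 380.25 × 1.061948333 / 1.007198889 = 400.919677 (HUF/EUR).

400.9197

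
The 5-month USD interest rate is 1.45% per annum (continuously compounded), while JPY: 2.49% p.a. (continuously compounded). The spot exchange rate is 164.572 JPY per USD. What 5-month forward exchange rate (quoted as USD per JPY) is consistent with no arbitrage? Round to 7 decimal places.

T = 5/12 years.
JPY growth factor: e^(0.0249×5/12) = 1.010429.
Growth of 1 USD over T: e^(0.0145×5/12) = 1.006060.
CIP: F = S · (grow JPY)/(grow USD) = 164.572 × 1.010429/1.006060 = 165.2867 JPY per USD.
Quoted the other way: 1/165.2867 = 0.0060501 USD per JPY.

0.0060501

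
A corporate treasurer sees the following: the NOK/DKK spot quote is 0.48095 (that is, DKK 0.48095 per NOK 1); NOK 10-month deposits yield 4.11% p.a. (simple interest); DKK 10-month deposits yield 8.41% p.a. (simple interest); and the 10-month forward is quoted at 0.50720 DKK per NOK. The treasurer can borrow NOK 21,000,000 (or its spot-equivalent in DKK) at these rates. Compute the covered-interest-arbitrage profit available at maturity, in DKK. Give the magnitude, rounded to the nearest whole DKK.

DKK 208,215

T = 10/12 years.
Keep in NOK, deliver into the forward: 21,000,000·1.034250·0.50720 = DKK 11,016,003.60.
Swap to DKK now, deposit: 21,000,000·0.48095·1.0700833333 = DKK 10,807,788.16.
The quoted forward overvalues NOK, so borrow DKK, buy NOK at spot, deposit the NOK at 4.11%, and sell the proceeds forward at 0.50720.
Arbitrage profit = |11,016,003.60 − 10,807,788.16| = DKK 208,215.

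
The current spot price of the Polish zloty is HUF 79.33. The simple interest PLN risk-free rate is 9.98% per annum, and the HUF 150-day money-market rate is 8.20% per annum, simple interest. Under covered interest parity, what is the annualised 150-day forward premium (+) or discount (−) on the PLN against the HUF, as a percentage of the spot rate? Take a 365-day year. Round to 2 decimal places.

T = 150/365 years.
CIP forward (HUF per PLN) = 79.33 × 1.0336986/1.0410137 = 78.77256.
(F − S)/S ÷ T = (78.77256 − 79.33)/79.33/(150/365) = -0.017099 → -1.71%.

-1.71%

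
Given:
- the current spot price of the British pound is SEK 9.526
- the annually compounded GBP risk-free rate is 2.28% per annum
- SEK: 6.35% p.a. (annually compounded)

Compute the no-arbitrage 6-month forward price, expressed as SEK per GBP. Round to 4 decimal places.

9.7137

T = 6/12 years.
SEK accumulates by (1 + 0.0635)^(6/12) = 1.0312614.
GBP growth factor: (1 + 0.0228)^(6/12) = 1.0113358.
CIP: F = S · (grow SEK)/(grow GBP) = 9.526 × 1.0312614/1.0113358 = 9.713684 SEK per GBP.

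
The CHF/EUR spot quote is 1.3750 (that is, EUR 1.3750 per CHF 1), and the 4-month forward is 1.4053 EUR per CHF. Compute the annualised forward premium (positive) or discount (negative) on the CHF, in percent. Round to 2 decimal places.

T = 4/12 years.
Period premium: (1.4053 − 1.375)/1.375 = 0.0220364.
×(1/T) gives 6.61% p.a.

+6.61%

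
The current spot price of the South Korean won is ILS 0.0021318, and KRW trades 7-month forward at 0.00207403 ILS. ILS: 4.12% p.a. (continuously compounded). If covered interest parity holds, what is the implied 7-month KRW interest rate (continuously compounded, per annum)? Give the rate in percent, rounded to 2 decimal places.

T = 7/12 years.
F/S = 0.00207403/0.0021318 = 0.9729008 = (growth of ILS) / (growth of KRW).
ILS growth factor: e^(0.0412×7/12) = 1.0243245.
That pins the KRW growth at 1.0528561.
r = ln(1.0528561)/(7/12) = 0.088297 → 8.83%.

8.83%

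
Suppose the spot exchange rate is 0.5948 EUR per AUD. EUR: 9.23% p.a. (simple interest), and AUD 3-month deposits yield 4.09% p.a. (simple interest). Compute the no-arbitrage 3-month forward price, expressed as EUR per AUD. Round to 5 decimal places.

0.60237

T = 3/12 years.
EUR growth factor: 1 + 0.0923×3/12 = 1.023075.
AUD accumulates by 1 + 0.0409×3/12 = 1.010225.
So F = 0.5948 × 1.023075 / 1.010225 = 0.6023658 (EUR/AUD).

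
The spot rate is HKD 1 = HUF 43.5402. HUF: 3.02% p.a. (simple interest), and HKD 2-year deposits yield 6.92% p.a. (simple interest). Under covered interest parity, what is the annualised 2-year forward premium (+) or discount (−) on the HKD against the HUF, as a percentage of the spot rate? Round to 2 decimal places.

-3.43%

T = 2 years.
CIP forward (HUF per HKD) = 43.5402 × 1.060400/1.138400 = 40.5569467.
Annualised premium = (F − S)/S × (1/T) = (40.5569467 − 43.5402)/43.5402 ÷ 2 = -3.43%.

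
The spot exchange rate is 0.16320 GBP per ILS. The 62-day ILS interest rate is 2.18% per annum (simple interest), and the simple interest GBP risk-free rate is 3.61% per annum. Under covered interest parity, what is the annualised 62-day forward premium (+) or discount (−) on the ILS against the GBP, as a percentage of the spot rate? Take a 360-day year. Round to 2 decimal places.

+1.42%

T = 62/360 years.
CIP forward (GBP per ILS) = 0.1632 × 1.0062172/1.0037544 = 0.16360043.
Annualised premium = (F − S)/S × (1/T) = (0.16360043 − 0.1632)/0.1632 ÷ (62/360) = 1.42%.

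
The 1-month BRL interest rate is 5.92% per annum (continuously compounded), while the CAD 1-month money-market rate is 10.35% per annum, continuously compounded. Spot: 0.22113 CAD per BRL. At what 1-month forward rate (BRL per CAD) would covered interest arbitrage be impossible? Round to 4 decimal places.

4.5056

T = 1/12 years.
CAD growth factor: e^(0.1035×1/12) = 1.0086623.
BRL accumulates by e^(0.0592×1/12) = 1.0049455.
Forward (CAD per BRL) = 0.22113 × 1.0086623 / 1.0049455 = 0.2219479.
Invert for BRL per CAD: 1 / 0.2219479 = 4.5056.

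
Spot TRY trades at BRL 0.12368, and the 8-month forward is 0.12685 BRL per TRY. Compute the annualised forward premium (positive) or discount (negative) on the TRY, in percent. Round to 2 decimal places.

T = 8/12 years.
Period premium: (0.12685 − 0.12368)/0.12368 = 0.0256307.
Per annum: 0.0256307 / (8/12) = 0.038446 = 3.84%.

+3.84%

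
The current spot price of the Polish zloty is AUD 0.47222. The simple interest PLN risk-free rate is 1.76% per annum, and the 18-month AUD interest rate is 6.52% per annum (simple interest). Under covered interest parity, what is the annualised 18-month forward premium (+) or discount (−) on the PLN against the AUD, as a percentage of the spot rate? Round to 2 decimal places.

+4.64%

T = 18/12 years.
No-arbitrage forward: 0.47222 × 1.097800 / 1.026400 = 0.50506929 AUD/PLN.
Annualised premium = (F − S)/S × (1/T) = (0.50506929 − 0.47222)/0.47222 ÷ (18/12) = 4.64%.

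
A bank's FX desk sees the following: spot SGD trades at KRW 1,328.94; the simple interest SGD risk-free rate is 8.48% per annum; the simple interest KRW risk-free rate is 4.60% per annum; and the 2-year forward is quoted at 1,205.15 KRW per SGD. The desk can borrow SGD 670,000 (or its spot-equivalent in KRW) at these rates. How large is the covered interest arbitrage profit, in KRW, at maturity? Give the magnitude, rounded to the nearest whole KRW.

KRW 27,911,557

T = 2 years.
Keep in SGD, deliver into the forward: 670,000·1.169600·1205.15 = KRW 944,394,104.80.
Swap to KRW now, deposit: 670,000·1328.94·1.092000 = KRW 972,305,661.60.
The quoted forward undervalues SGD, so borrow SGD, convert to KRW at spot, deposit the KRW at 4.60%, and buy SGD forward at 1,205.15 to cover the loan.
Arbitrage profit = |944,394,104.80 − 972,305,661.60| = KRW 27,911,557.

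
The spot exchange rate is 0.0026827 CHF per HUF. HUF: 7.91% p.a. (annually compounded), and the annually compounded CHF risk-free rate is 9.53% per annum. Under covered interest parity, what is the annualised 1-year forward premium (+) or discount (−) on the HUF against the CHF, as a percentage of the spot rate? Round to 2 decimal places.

T = 1 year.
F = S · g_CHF/g_HUF = 0.0026827 × 1.095300/1.079100 = 0.0027229741.
Annualised premium = (F − S)/S × (1/T) = (0.0027229741 − 0.0026827)/0.0026827 ÷ 1 = 1.50%.

+1.50%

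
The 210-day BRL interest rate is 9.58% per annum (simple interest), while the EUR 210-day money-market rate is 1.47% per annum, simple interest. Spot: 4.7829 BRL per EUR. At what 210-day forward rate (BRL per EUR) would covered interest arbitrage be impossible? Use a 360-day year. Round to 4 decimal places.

5.0072

T = 210/360 years.
Growth of 1 BRL over T: 1 + 0.0958×210/360 = 1.0558833.
Growth of 1 EUR over T: 1 + 0.0147×210/360 = 1.008575.
So F = 4.7829 × 1.0558833 / 1.008575 = 5.007247 (BRL/EUR).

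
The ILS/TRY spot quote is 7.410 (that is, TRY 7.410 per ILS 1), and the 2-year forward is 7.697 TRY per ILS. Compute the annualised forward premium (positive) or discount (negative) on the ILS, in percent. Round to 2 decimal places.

+1.94%

T = 2 years.
Period premium: (7.697 − 7.41)/7.41 = 0.0387314.
×(1/T) gives 1.94% p.a.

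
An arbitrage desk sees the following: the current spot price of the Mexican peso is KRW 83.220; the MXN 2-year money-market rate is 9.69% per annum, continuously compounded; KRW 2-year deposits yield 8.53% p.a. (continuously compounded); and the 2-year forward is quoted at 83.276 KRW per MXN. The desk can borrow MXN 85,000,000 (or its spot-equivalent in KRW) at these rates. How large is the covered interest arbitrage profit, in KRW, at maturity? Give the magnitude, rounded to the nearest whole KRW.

T = 2 years.
Invest the MXN and cover forward: 85,000,000 × 1.21385348798 × 83.276 = KRW 8,592,213,360.53.
Convert at spot and invest in KRW: 85,000,000 × 83.220 × 1.186016247629 = KRW 8,389,523,130.85.
The quoted forward overvalues MXN, so borrow KRW, buy MXN at spot, deposit the MXN at 9.69%, and sell the proceeds forward at 83.276.
Arbitrage profit = |8,592,213,360.53 − 8,389,523,130.85| = KRW 202,690,230.

KRW 202,690,230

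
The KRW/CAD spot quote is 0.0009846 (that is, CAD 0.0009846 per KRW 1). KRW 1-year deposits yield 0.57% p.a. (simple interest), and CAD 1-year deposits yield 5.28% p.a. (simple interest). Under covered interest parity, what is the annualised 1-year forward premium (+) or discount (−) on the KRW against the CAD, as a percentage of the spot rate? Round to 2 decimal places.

+4.68%

T = 1 year.
CIP forward (CAD per KRW) = 0.0009846 × 1.052800/1.005700 = 0.0010307118.
Annualised premium = (F − S)/S × (1/T) = (0.0010307118 − 0.0009846)/0.0009846 ÷ 1 = 4.68%.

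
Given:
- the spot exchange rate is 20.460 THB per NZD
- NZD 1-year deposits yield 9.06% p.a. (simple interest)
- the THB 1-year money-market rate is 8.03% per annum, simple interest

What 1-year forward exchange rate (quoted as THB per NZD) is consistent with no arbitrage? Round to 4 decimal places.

20.2668

T = 1 year.
THB growth factor: 1 + 0.0803×1 = 1.080300.
NZD growth factor: 1 + 0.0906×1 = 1.090600.
Forward (THB per NZD) = 20.46 × 1.080300 / 1.090600 = 20.266769.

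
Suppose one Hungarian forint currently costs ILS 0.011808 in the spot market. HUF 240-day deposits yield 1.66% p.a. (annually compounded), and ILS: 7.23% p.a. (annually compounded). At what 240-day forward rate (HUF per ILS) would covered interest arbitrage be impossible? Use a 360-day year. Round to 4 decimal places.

81.7296

T = 240/360 years.
ILS accumulates by (1 + 0.0723)^(240/360) = 1.0476371.
Growth of 1 HUF over T: (1 + 0.0166)^(240/360) = 1.01103627.
Forward (ILS per HUF) = 0.011808 × 1.0476371 / 1.01103627 = 0.012235465.
Quoted the other way: 1/0.012235465 = 81.7296 HUF per ILS.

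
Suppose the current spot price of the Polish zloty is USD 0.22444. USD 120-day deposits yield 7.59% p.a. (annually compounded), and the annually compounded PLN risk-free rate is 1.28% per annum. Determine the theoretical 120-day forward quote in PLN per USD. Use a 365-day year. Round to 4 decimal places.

4.3679

T = 120/365 years.
Growth of 1 USD over T: (1 + 0.0759)^(120/365) = 1.0243434.
Growth of 1 PLN over T: (1 + 0.0128)^(120/365) = 1.0041903.
So F = 0.22444 × 1.0243434 / 1.0041903 = 0.2289443 (USD/PLN).
Quoted the other way: 1/0.2289443 = 4.3679 PLN per USD.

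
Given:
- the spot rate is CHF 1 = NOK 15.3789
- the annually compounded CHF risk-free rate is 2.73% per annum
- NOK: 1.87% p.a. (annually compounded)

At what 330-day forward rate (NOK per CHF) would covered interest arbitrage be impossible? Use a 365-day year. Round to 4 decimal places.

15.2625

T = 330/365 years.
NOK growth factor: (1 + 0.0187)^(330/365) = 1.01689179.
CHF accumulates by (1 + 0.0273)^(330/365) = 1.0246502.
So F = 15.3789 × 1.01689179 / 1.0246502 = 15.262455 (NOK/CHF).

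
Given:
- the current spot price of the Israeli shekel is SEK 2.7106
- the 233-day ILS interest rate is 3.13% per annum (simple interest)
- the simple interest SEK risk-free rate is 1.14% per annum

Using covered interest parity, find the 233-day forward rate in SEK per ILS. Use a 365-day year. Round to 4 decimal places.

2.6768

T = 233/365 years.
Growth of 1 SEK over T: 1 + 0.0114×233/365 = 1.0072773.
Growth of 1 ILS over T: 1 + 0.0313×233/365 = 1.0199805.
So F = 2.7106 × 1.0072773 / 1.0199805 = 2.676841 (SEK/ILS).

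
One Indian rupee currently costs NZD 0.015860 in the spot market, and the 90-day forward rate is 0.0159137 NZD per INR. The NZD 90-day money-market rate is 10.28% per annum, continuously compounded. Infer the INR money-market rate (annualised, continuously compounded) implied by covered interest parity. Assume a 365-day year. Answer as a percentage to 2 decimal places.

8.91%

T = 90/365 years.
By CIP, F/S equals the NZD-to-INR growth ratio: 0.0159137/0.01586 = 1.0033859.
NZD growth factor: e^(0.1028×90/365) = 1.0256719.
So the INR growth factor = 1.0222108.
r = ln(1.0222108)/(90/365) = 0.089091 → 8.91%.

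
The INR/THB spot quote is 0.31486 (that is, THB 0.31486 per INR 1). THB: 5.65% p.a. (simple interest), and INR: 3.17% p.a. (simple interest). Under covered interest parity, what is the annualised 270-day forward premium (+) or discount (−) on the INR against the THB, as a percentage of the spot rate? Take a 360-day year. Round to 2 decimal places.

+2.42%

T = 270/360 years.
F = S · g_THB/g_INR = 0.31486 × 1.042375/1.023775 = 0.32058039.
(F − S)/S ÷ T = (0.32058039 − 0.31486)/0.31486/(270/360) = 0.024224 → 2.42%.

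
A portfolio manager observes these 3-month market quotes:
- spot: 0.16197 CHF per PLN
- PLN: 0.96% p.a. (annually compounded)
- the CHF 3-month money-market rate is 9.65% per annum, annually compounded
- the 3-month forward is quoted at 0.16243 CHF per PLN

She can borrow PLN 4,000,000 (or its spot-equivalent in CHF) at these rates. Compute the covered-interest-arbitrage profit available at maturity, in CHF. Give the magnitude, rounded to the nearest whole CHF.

CHF 11,701

T = 3/12 years.
Route A — deposit PLN, sell forward: 4,000,000 × 1.00239141 × 0.16243 = CHF 651,273.75.
Route B — convert at spot, deposit CHF: 4,000,000 × 0.16197 × 1.02329808 = CHF 662,974.36.
The quoted forward undervalues PLN, so borrow PLN, convert to CHF at spot, deposit the CHF at 9.65%, and buy PLN forward at 0.16243 to cover the loan.
Arbitrage profit = |651,273.75 − 662,974.36| = CHF 11,701.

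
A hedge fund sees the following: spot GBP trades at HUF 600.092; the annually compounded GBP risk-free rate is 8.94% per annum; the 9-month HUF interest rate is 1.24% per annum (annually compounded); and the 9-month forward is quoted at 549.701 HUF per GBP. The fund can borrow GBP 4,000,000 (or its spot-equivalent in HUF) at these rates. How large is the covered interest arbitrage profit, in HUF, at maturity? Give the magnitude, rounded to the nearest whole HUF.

T = 9/12 years.
Keep in GBP, deliver into the forward: 4,000,000·1.066327300224·549.701 = HUF 2,344,644,733.04.
Swap to HUF now, deposit: 4,000,000·600.092·1.009285658962 = HUF 2,422,656,998.63.
The quoted forward undervalues GBP, so borrow GBP, convert to HUF at spot, deposit the HUF at 1.24%, and buy GBP forward at 549.701 to cover the loan.
The gap between the two covered legs is HUF 78,012,266.

HUF 78,012,266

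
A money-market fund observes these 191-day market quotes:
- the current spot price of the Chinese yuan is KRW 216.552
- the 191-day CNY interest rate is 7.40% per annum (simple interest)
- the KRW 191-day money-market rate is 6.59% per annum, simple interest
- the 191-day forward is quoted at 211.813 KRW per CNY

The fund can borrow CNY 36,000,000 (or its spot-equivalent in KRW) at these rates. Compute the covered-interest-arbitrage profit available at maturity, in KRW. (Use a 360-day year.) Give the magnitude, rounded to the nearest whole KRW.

KRW 143,799,343

T = 191/360 years.
Invest the CNY and cover forward: 36,000,000 × 1.039261111111 × 211.813 = KRW 7,924,644,494.20.
Convert at spot and invest in KRW: 36,000,000 × 216.552 × 1.034963611111 = KRW 8,068,443,836.88.
The quoted forward undervalues CNY, so borrow CNY, convert to KRW at spot, deposit the KRW at 6.59%, and buy CNY forward at 211.813 to cover the loan.
Arbitrage profit = |7,924,644,494.20 − 8,068,443,836.88| = KRW 143,799,343.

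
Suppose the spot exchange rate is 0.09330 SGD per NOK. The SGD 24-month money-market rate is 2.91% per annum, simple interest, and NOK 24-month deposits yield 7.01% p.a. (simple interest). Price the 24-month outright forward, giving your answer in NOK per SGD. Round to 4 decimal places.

11.5487

T = 2 years.
SGD growth factor: 1 + 0.0291×2 = 1.058200.
Growth of 1 NOK over T: 1 + 0.0701×2 = 1.140200.
So F = 0.0933 × 1.058200 / 1.140200 = 0.086590125 (SGD/NOK).
Invert for NOK per SGD: 1 / 0.086590125 = 11.5487.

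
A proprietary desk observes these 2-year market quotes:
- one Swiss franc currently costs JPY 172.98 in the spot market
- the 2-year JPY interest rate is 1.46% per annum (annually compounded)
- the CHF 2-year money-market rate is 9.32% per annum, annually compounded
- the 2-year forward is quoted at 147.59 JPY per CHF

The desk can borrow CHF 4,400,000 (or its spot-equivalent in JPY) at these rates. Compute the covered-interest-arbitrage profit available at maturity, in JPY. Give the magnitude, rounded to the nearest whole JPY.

JPY 7,414,485

T = 2 years.
Route A — deposit CHF, sell forward: 4,400,000 × 1.19508624 × 147.59 = JPY 776,084,223.91.
Route B — convert at spot, deposit JPY: 4,400,000 × 172.98 × 1.02941316 = JPY 783,498,709.03.
The quoted forward undervalues CHF, so borrow CHF, convert to JPY at spot, deposit the JPY at 1.46%, and buy CHF forward at 147.59 to cover the loan.
The gap between the two covered legs is JPY 7,414,485.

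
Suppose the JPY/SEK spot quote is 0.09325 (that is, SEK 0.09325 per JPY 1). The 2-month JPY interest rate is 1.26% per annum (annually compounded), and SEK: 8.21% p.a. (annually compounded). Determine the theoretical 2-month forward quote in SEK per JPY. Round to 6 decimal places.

T = 2/12 years.
SEK growth factor: (1 + 0.0821)^(2/12) = 1.0132374.
Growth of 1 JPY over T: (1 + 0.0126)^(2/12) = 1.0020891.
CIP: F = S · (grow SEK)/(grow JPY) = 0.09325 × 1.0132374/1.0020891 = 0.09428741 SEK per JPY.

0.094287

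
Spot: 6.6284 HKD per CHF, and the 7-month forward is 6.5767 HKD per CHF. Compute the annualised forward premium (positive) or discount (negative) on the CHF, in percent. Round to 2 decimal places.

T = 7/12 years.
(F − S)/S = (6.5767 − 6.6284)/6.6284 = -0.0077998.
Annualise by dividing by T: -0.0077998 / (7/12) = -0.013371 → -1.34%.

-1.34%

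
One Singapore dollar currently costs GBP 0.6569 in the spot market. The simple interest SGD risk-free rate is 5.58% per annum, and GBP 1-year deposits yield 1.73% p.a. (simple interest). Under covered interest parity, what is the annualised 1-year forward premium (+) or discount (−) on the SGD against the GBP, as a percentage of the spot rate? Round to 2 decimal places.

-3.65%

T = 1 year.
F = S · g_GBP/g_SGD = 0.6569 × 1.017300/1.055800 = 0.6329460.
(F − S)/S ÷ T = (0.6329460 − 0.6569)/0.6569/1 = -0.036465 → -3.65%.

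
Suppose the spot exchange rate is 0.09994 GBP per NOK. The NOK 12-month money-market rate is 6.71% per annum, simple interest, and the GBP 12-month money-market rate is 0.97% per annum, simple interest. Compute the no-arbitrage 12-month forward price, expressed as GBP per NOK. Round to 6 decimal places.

T = 1 year.
GBP growth factor: 1 + 0.0097×1 = 1.009700.
NOK growth factor: 1 + 0.0671×1 = 1.067100.
So F = 0.09994 × 1.009700 / 1.067100 = 0.09456416 (GBP/NOK).

0.094564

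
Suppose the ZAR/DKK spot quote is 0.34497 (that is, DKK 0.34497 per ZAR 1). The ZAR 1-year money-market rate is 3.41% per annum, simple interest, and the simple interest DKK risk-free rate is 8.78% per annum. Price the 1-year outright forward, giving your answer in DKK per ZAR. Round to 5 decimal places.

0.36288

T = 1 year.
Growth of 1 DKK over T: 1 + 0.0878×1 = 1.087800.
Growth of 1 ZAR over T: 1 + 0.0341×1 = 1.034100.
CIP: F = S · (grow DKK)/(grow ZAR) = 0.34497 × 1.087800/1.034100 = 0.3628840 DKK per ZAR.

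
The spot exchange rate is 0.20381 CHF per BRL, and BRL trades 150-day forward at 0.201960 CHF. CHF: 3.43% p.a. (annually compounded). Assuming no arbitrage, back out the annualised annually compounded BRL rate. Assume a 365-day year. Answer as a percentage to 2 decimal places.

5.75%

T = 150/365 years.
CIP gives F = S · g_CHF/g_BRL, so g_CHF/g_BRL = 0.20196/0.20381 = 0.9909229.
CHF growth factor: (1 + 0.0343)^(150/365) = 1.013956.
That pins the BRL growth at 1.0232441.
r = 1.0232441^(365/150) − 1 = 0.057506 → 5.75%.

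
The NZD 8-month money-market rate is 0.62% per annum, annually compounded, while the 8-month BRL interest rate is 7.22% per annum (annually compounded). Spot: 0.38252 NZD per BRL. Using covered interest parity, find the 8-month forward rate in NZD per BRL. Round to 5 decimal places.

0.36666

T = 8/12 years.
Growth of 1 NZD over T: (1 + 0.0062)^(8/12) = 1.0041291.
BRL growth factor: (1 + 0.0722)^(8/12) = 1.047572.
So F = 0.38252 × 1.0041291 / 1.047572 = 0.3666569 (NZD/BRL).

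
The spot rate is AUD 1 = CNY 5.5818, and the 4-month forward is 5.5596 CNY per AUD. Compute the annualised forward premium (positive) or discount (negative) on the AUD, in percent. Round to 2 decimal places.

T = 4/12 years.
AUD trades forward at -0.39772% vs spot over the period.
Annualise by dividing by T: -0.0039772 / (4/12) = -0.011932 → -1.19%.

-1.19%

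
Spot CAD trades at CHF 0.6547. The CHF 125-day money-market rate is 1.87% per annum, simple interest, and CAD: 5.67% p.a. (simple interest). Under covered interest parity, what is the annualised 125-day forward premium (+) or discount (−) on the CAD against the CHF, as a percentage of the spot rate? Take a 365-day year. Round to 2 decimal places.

-3.73%

T = 125/365 years.
F = S · g_CHF/g_CAD = 0.6547 × 1.0064041/1.0194178 = 0.6463422.
Annualised premium = (F − S)/S × (1/T) = (0.6463422 − 0.6547)/0.6547 ÷ (125/365) = -3.73%.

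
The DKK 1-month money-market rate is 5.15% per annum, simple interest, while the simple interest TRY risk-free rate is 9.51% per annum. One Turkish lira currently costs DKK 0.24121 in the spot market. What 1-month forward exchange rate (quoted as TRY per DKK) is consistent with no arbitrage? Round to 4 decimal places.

4.1608

T = 1/12 years.
DKK accumulates by 1 + 0.0515×1/12 = 1.0042917.
TRY growth factor: 1 + 0.0951×1/12 = 1.007925.
CIP: F = S · (grow DKK)/(grow TRY) = 0.24121 × 1.0042917/1.007925 = 0.2403405 DKK per TRY.
Quoted the other way: 1/0.2403405 = 4.1608 TRY per DKK.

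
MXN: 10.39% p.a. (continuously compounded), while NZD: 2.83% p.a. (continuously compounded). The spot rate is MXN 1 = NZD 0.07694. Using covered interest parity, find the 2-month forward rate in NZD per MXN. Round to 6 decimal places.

0.075977

T = 2/12 years.
Growth of 1 NZD over T: e^(0.0283×2/12) = 1.0047278.
MXN growth factor: e^(0.1039×2/12) = 1.0174675.
So F = 0.07694 × 1.0047278 / 1.0174675 = 0.07597664 (NZD/MXN).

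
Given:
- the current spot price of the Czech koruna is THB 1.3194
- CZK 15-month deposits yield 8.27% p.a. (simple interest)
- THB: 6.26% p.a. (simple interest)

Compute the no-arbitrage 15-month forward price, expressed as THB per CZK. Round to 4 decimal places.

T = 15/12 years.
THB accumulates by 1 + 0.0626×15/12 = 1.078250.
Growth of 1 CZK over T: 1 + 0.0827×15/12 = 1.103375.
CIP: F = S · (grow THB)/(grow CZK) = 1.3194 × 1.078250/1.103375 = 1.289356 THB per CZK.

1.2894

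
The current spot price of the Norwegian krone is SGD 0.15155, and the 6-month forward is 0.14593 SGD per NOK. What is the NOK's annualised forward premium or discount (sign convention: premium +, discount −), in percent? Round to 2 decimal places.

-7.42%

T = 6/12 years.
Period premium: (0.14593 − 0.15155)/0.15155 = -0.0370835.
Annualise by dividing by T: -0.0370835 / (6/12) = -0.074167 → -7.42%.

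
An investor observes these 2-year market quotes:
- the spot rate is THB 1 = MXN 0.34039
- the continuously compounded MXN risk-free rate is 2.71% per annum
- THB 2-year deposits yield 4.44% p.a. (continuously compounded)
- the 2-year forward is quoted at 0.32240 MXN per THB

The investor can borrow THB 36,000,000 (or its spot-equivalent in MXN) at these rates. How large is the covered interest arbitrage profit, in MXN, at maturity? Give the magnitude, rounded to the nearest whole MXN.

T = 2 years.
Route A — deposit THB, sell forward: 36,000,000 × 1.0928620621 × 0.32240 = MXN 12,684,194.24.
Route B — convert at spot, deposit MXN: 36,000,000 × 0.34039 × 1.0556957202 = MXN 12,936,537.58.
The quoted forward undervalues THB, so borrow THB, convert to MXN at spot, deposit the MXN at 2.71%, and buy THB forward at 0.32240 to cover the loan.
The gap between the two covered legs is MXN 252,343.

MXN 252,343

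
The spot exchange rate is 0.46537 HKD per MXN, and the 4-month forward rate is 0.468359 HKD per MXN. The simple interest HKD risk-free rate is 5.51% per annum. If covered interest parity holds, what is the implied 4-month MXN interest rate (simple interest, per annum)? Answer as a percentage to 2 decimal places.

3.56%

T = 4/12 years.
By CIP, F/S equals the HKD-to-MXN growth ratio: 0.468359/0.46537 = 1.0064228.
HKD growth factor: 1 + 0.0551×4/12 = 1.0183667.
That pins the MXN growth at 1.0118677.
r = (1.0118677 − 1)/(4/12) = 0.035603 → 3.56%.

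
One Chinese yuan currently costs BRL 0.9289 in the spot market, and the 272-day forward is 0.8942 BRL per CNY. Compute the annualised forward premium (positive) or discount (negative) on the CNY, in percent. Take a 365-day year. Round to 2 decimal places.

-5.01%

T = 272/365 years.
(F − S)/S = (0.8942 − 0.9289)/0.9289 = -0.0373560.
Per annum: -0.0373560 / (272/365) = -0.050128 = -5.01%.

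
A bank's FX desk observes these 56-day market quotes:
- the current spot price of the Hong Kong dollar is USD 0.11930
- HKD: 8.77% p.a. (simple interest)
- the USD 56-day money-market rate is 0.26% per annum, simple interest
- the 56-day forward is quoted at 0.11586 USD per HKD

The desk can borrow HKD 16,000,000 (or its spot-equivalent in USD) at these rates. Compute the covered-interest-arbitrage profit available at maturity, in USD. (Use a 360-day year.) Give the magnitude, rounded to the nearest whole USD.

T = 56/360 years.
Invest the HKD and cover forward: 16,000,000 × 1.013642222 × 0.11586 = USD 1,879,049.41.
Convert at spot and invest in USD: 16,000,000 × 0.11930 × 1.000404444 = USD 1,909,572.00.
The quoted forward undervalues HKD, so borrow HKD, convert to USD at spot, deposit the USD at 0.26%, and buy HKD forward at 0.11586 to cover the loan.
Arbitrage profit = |1,879,049.41 − 1,909,572.00| = USD 30,523.

USD 30,523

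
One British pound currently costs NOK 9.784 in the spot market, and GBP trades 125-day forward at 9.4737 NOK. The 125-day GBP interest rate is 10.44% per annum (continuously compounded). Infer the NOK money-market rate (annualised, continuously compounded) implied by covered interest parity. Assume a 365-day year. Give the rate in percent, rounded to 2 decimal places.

T = 125/365 years.
By CIP, F/S equals the NOK-to-GBP growth ratio: 9.4737/9.784 = 0.9682850.
The GBP side grows by e^(0.1044×125/365) = 1.0364003.
So the NOK growth factor = 1.0035309.
r = ln(1.0035309)/(125/365) = 0.010292 → 1.03%.

1.03%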